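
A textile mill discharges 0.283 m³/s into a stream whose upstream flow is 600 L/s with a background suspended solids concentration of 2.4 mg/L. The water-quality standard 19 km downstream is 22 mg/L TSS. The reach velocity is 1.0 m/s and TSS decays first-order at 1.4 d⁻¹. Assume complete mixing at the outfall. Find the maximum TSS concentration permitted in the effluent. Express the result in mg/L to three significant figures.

600 L/s = 0.6 m³/s.
Travel time to the compliance point: t = 1.9e+04/1.0 = 1.9e+04 s = 0.2199 d; decay factor exp(−1.4·0.2199) = 0.735.
So the concentration just after mixing may be at most 22/0.735 = 29.93 mg/L.
Mass balance: 29.93·0.883 = 0.283·Cₑ + 0.6·2.4.
Cₑ = (26.43 − 1.44) / 0.283 = 88.3 mg/L.

88.3 mg/L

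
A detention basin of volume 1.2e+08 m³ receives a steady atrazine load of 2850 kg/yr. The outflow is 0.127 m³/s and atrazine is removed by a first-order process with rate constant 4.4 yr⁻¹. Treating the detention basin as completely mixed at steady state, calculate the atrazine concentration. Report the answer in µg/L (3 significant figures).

Outflow Q = 0.127 m³/s × 3.156e+07 s/yr = 4.008e+06 m³/yr.
Steady-state CSTR mass balance: W = Q·C + k·V·C, so C = W/(Q + kV).
Q + kV = 4.008e+06 + 4.4·1.2e+08 = 5.32e+08 m³/yr.
C = 2850/5.32e+08 = 5.357e-06 kg/m³ = 0.005357 mg/L = 5.357 µg/L.

5.36 µg/L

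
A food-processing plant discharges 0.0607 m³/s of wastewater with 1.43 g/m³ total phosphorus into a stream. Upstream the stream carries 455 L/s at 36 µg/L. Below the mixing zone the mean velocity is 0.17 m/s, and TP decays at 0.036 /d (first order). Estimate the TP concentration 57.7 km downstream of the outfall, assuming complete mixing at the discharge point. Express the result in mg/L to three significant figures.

0.174 mg/L

455 L/s = 0.455 m³/s.
36 µg/L = 0.036 mg/L.
After complete mixing, C₀ = (0.0607·1.43 + 0.455·0.036) / 0.5157 = 0.2001 mg/L.
Travel time t = 5.77e+04 m / 0.17 m/s = 3.394e+05 s = 3.928 d.
C = 0.2001·exp(−0.036·3.928) = 0.2001·0.8681 = 0.1737 mg/L.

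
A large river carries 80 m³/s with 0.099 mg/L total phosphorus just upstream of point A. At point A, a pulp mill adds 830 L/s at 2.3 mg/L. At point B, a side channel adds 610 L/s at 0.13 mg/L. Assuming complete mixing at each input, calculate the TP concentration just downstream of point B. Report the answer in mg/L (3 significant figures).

0.122 mg/L

830 L/s = 0.83 m³/s.
After input A: C = (80·0.099 + 0.83·2.3) / 80.83 = 0.1216 mg/L.
610 L/s = 0.61 m³/s.
After input B: C = (80.83·0.1216 + 0.61·0.13) / 81.44 = 0.1217 mg/L.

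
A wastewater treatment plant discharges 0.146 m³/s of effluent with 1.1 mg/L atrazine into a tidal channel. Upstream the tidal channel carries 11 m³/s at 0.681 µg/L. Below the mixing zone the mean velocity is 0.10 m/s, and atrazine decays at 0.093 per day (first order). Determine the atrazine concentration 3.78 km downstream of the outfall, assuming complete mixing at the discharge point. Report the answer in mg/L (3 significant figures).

0.681 µg/L = 0.000681 mg/L.
After complete mixing, C₀ = (0.146·1.1 + 11·0.000681) / 11.15 = 0.01508 mg/L.
Travel time t = 3780 m / 0.10 m/s = 3.78e+04 s = 0.4375 d.
C = 0.01508·exp(−0.093·0.4375) = 0.01508·0.9601 = 0.01448 mg/L.

0.0145 mg/L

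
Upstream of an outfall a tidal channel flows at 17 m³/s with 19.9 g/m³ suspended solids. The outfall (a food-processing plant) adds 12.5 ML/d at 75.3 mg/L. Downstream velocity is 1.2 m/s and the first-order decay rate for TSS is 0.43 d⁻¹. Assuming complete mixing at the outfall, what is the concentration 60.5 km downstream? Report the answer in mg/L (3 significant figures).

15.8 mg/L

12.5 ML/d = 0.1447 m³/s.
After complete mixing, C₀ = (0.1447·75.3 + 17·19.9) / 17.14 = 20.37 mg/L.
Travel time t = 6.05e+04 m / 1.2 m/s = 5.042e+04 s = 0.5835 d.
C = 20.37·exp(−0.43·0.5835) = 20.37·0.7781 = 15.85 mg/L.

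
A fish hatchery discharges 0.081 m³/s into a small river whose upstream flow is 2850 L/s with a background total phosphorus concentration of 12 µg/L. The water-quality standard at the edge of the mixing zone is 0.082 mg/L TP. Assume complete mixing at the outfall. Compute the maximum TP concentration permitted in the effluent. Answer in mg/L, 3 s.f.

2850 L/s = 2.85 m³/s.
12 µg/L = 0.012 mg/L.
Mass balance: 0.082·2.931 = 0.081·Cₑ + 2.85·0.012.
Cₑ = (0.2403 − 0.0342) / 0.081 = 2.545 mg/L.

2.54 mg/L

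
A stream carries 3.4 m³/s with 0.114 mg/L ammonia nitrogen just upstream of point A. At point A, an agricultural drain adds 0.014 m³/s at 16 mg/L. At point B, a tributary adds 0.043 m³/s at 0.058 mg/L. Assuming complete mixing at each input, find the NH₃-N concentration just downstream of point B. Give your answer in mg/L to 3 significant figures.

0.178 mg/L

After input A: C = (3.4·0.114 + 0.014·16) / 3.414 = 0.1791 mg/L.
After input B: C = (3.414·0.1791 + 0.043·0.058) / 3.457 = 0.1776 mg/L.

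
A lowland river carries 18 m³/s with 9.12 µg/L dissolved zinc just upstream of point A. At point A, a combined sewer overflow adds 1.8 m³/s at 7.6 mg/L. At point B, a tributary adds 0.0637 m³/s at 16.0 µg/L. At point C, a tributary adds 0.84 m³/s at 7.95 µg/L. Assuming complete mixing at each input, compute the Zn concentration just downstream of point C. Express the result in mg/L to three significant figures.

9.12 µg/L = 0.00912 mg/L.
After input A: C = (18·0.00912 + 1.8·7.6) / 19.8 = 0.6992 mg/L.
16.0 µg/L = 0.016 mg/L.
After input B: C = (19.8·0.6992 + 0.0637·0.016) / 19.86 = 0.697 mg/L.
7.95 µg/L = 0.00795 mg/L.
After input C: C = (19.86·0.697 + 0.84·0.00795) / 20.7 = 0.6691 mg/L.

0.669 mg/L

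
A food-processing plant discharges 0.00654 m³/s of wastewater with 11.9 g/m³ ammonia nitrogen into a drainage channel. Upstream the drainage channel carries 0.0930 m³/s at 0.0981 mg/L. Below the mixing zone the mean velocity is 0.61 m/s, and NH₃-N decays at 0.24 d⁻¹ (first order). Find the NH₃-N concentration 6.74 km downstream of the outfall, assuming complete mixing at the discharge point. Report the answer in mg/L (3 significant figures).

0.847 mg/L

After complete mixing, C₀ = (0.00654·11.9 + 0.093·0.0981) / 0.09954 = 0.8735 mg/L.
Travel time t = 6740 m / 0.61 m/s = 1.105e+04 s = 0.1279 d.
C = 0.8735·exp(−0.24·0.1279) = 0.8735·0.9698 = 0.8471 mg/L.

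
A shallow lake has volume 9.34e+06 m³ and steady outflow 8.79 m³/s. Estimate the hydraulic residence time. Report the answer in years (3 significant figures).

0.0337 yr

Q = 8.79 m³/s × 3.156e+07 s/yr = 2.774e+08 m³/yr.
Hydraulic residence time τ = V/Q = 9.34e+06/2.774e+08 = 0.03367 yr.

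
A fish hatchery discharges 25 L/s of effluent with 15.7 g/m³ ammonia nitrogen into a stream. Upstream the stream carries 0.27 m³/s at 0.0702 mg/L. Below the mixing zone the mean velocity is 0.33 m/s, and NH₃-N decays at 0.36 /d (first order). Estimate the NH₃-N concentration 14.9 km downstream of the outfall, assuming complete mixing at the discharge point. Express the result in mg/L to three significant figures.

1.16 mg/L

25 L/s = 0.025 m³/s.
After complete mixing, C₀ = (0.025·15.7 + 0.27·0.0702) / 0.295 = 1.395 mg/L.
Travel time t = 1.49e+04 m / 0.33 m/s = 4.515e+04 s = 0.5226 d.
C = 1.395·exp(−0.36·0.5226) = 1.395·0.8285 = 1.156 mg/L.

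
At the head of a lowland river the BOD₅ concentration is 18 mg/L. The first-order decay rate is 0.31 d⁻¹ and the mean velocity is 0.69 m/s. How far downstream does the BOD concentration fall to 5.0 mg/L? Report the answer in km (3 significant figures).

From C = C₀·e^(−kt), t = ln(C₀/C)/k = ln(18/5.0)/0.31 = 1.281/0.31 = 4.132 d.
Distance = v·t = 0.69 m/s × 3.57e+05 s = 2.463e+05 m = 246.3 km.

246 km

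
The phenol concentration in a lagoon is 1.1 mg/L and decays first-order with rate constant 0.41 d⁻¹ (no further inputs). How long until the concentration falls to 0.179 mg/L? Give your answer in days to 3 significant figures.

t = ln(C₀/C)/k = ln(1.1/0.179)/0.41 = 1.816/0.41 = 4.428 d.

4.43 d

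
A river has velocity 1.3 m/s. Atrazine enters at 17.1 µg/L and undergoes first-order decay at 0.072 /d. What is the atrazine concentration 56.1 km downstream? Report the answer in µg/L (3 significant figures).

Travel time t = 56.1 km / 1.3 m/s = 5.61e+04/1.3 = 4.315e+04 s = 0.4995 d.
First-order decay: C = 17.1·exp(−0.072·0.4995) = 17.1·0.9647 = 16.5 µg/L.

16.5 µg/L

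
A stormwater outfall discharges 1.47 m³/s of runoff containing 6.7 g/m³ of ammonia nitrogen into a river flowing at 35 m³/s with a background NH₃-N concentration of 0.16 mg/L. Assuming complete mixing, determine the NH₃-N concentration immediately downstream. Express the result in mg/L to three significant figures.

0.424 mg/L

By mass balance at complete mixing, C = (1.47·6.7 + 35·0.16) / (1.47 + 35) = 15.45/36.47 = 0.4236 mg/L.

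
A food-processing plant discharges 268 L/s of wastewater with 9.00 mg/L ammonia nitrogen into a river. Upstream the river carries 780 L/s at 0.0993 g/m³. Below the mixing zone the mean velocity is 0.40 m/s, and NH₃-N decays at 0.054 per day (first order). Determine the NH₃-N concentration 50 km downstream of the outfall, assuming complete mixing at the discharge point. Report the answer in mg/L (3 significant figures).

2.20 mg/L

268 L/s = 0.268 m³/s.
780 L/s = 0.78 m³/s.
After complete mixing, C₀ = (0.268·9 + 0.78·0.0993) / 1.048 = 2.375 mg/L.
Travel time t = 5e+04 m / 0.40 m/s = 1.25e+05 s = 1.447 d.
C = 2.375·exp(−0.054·1.447) = 2.375·0.9248 = 2.197 mg/L.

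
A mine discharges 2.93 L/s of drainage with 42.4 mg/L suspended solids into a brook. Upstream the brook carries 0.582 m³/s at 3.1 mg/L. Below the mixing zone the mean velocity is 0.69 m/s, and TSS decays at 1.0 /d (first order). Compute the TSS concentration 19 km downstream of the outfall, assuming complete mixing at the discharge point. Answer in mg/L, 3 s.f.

2.40 mg/L

2.93 L/s = 0.00293 m³/s.
After complete mixing, C₀ = (0.00293·42.4 + 0.582·3.1) / 0.5849 = 3.297 mg/L.
Travel time t = 1.9e+04 m / 0.69 m/s = 2.754e+04 s = 0.3187 d.
C = 3.297·exp(−1.0·0.3187) = 3.297·0.7271 = 2.397 mg/L.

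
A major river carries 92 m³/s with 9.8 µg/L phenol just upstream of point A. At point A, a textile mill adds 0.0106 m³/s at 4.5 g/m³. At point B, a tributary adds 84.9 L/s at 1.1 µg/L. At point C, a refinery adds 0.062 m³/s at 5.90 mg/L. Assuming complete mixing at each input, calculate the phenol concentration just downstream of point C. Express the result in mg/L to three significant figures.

9.8 µg/L = 0.0098 mg/L.
After input A: C = (92·0.0098 + 0.0106·4.5) / 92.01 = 0.01032 mg/L.
84.9 L/s = 0.0849 m³/s.
1.1 µg/L = 0.0011 mg/L.
After input B: C = (92.01·0.01032 + 0.0849·0.0011) / 92.1 = 0.01031 mg/L.
After input C: C = (92.1·0.01031 + 0.062·5.9) / 92.16 = 0.01427 mg/L.

0.0143 mg/L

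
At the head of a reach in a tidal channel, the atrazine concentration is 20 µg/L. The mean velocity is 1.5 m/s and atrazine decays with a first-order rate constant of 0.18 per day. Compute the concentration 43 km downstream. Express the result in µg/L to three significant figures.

Travel time t = 43 km / 1.5 m/s = 4.3e+04/1.5 = 2.867e+04 s = 0.3318 d.
First-order decay: C = 20·exp(−0.18·0.3318) = 20·0.942 = 18.84 µg/L.

18.8 µg/L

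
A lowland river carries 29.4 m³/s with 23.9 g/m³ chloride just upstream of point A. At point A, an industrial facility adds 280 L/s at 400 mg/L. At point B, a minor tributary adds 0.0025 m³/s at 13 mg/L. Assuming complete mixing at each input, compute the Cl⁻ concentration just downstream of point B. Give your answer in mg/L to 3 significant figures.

27.4 mg/L

280 L/s = 0.28 m³/s.
After input A: C = (29.4·23.9 + 0.28·400) / 29.68 = 27.45 mg/L.
After input B: C = (29.68·27.45 + 0.0025·13) / 29.68 = 27.45 mg/L.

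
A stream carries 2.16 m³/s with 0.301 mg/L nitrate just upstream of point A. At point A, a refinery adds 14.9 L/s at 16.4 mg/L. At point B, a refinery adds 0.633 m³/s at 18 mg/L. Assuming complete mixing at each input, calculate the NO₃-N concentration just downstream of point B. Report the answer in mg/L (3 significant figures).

4.38 mg/L

14.9 L/s = 0.0149 m³/s.
After input A: C = (2.16·0.301 + 0.0149·16.4) / 2.175 = 0.4113 mg/L.
After input B: C = (2.175·0.4113 + 0.633·18) / 2.808 = 4.376 mg/L.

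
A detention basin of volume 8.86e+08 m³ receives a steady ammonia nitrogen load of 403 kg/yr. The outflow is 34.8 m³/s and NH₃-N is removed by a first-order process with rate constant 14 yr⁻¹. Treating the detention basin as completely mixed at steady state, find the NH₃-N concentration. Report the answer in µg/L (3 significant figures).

0.0298 µg/L

Outflow Q = 34.8 m³/s × 3.156e+07 s/yr = 1.098e+09 m³/yr.
Steady-state CSTR mass balance: W = Q·C + k·V·C, so C = W/(Q + kV).
Q + kV = 1.098e+09 + 14·8.86e+08 = 1.35e+10 m³/yr.
C = 403/1.35e+10 = 2.985e-08 kg/m³ = 2.985e-05 mg/L = 0.02985 µg/L.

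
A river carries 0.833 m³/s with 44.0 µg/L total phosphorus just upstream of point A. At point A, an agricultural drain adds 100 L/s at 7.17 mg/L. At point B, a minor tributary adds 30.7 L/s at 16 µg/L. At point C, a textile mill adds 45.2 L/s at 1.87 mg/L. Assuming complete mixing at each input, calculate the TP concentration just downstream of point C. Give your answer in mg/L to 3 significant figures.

44.0 µg/L = 0.044 mg/L.
100 L/s = 0.1 m³/s.
After input A: C = (0.833·0.044 + 0.1·7.17) / 0.933 = 0.8078 mg/L.
30.7 L/s = 0.0307 m³/s.
16 µg/L = 0.016 mg/L.
After input B: C = (0.933·0.8078 + 0.0307·0.016) / 0.9637 = 0.7825 mg/L.
45.2 L/s = 0.0452 m³/s.
After input C: C = (0.9637·0.7825 + 0.0452·1.87) / 1.009 = 0.8313 mg/L.

0.831 mg/L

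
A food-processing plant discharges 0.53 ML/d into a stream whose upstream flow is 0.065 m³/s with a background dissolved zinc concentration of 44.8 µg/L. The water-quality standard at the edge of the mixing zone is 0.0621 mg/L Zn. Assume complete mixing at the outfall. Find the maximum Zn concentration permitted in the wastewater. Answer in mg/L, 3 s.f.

0.53 ML/d = 0.006134 m³/s.
44.8 µg/L = 0.0448 mg/L.
Mass balance: 0.0621·0.07113 = 0.006134·Cₑ + 0.065·0.0448.
Cₑ = (0.004417 − 0.002912) / 0.006134 = 0.2454 mg/L.

0.245 mg/L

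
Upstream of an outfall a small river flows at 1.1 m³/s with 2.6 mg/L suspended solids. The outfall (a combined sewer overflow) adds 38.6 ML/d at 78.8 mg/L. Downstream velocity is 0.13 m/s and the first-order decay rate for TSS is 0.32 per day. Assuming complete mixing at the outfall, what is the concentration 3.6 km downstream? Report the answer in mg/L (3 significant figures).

38.6 ML/d = 0.4468 m³/s.
After complete mixing, C₀ = (0.4468·78.8 + 1.1·2.6) / 1.547 = 24.61 mg/L.
Travel time t = 3600 m / 0.13 m/s = 2.769e+04 s = 0.3205 d.
C = 24.61·exp(−0.32·0.3205) = 24.61·0.9025 = 22.21 mg/L.

22.2 mg/L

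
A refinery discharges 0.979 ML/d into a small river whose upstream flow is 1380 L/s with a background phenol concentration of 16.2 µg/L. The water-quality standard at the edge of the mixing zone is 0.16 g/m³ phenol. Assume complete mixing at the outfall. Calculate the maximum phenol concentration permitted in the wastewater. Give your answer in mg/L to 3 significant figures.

0.979 ML/d = 0.01133 m³/s.
1380 L/s = 1.38 m³/s.
16.2 µg/L = 0.0162 mg/L.
Mass balance: 0.16·1.391 = 0.01133·Cₑ + 1.38·0.0162.
Cₑ = (0.2226 − 0.02236) / 0.01133 = 17.67 mg/L.

17.7 mg/L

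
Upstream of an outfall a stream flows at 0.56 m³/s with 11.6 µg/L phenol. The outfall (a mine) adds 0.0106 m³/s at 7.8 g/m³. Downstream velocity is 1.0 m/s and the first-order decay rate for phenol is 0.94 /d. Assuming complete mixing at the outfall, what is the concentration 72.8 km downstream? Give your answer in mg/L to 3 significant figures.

11.6 µg/L = 0.0116 mg/L.
After complete mixing, C₀ = (0.0106·7.8 + 0.56·0.0116) / 0.5706 = 0.1563 mg/L.
Travel time t = 7.28e+04 m / 1.0 m/s = 7.28e+04 s = 0.8426 d.
C = 0.1563·exp(−0.94·0.8426) = 0.1563·0.4529 = 0.07078 mg/L.

0.0708 mg/L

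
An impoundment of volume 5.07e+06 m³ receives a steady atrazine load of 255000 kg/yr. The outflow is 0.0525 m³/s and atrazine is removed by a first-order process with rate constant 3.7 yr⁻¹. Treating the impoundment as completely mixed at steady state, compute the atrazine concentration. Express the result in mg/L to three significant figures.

12.5 mg/L

Outflow Q = 0.0525 m³/s × 3.156e+07 s/yr = 1.657e+06 m³/yr.
Steady-state CSTR mass balance: W = Q·C + k·V·C, so C = W/(Q + kV).
Q + kV = 1.657e+06 + 3.7·5.07e+06 = 2.042e+07 m³/yr.
C = 255000/2.042e+07 = 0.01249 kg/m³ = 12.49 mg/L.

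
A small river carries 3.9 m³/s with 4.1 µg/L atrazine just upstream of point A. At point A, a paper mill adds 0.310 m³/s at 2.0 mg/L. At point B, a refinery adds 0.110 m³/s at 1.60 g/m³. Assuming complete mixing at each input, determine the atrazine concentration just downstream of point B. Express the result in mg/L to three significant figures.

0.188 mg/L

4.1 µg/L = 0.0041 mg/L.
After input A: C = (3.9·0.0041 + 0.31·2) / 4.21 = 0.1511 mg/L.
After input B: C = (4.21·0.1511 + 0.11·1.6) / 4.32 = 0.188 mg/L.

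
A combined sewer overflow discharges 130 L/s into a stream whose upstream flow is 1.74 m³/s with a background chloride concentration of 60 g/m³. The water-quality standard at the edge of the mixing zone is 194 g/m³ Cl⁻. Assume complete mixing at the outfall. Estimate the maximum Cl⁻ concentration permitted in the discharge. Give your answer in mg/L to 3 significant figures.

130 L/s = 0.13 m³/s.
Mass balance: 194·1.87 = 0.13·Cₑ + 1.74·60.
Cₑ = (362.8 − 104.4) / 0.13 = 1988 mg/L.

1990 mg/L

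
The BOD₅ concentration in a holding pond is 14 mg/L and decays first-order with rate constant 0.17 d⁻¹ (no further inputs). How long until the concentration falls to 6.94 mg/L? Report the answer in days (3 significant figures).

4.13 d

t = ln(C₀/C)/k = ln(14/6.94)/0.17 = 0.7018/0.17 = 4.128 d.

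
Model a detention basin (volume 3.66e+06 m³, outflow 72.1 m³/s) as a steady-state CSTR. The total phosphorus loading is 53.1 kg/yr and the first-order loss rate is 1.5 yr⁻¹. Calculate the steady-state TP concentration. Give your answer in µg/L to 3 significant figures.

0.0233 µg/L

Outflow Q = 72.1 m³/s × 3.156e+07 s/yr = 2.275e+09 m³/yr.
Steady-state CSTR mass balance: W = Q·C + k·V·C, so C = W/(Q + kV).
Q + kV = 2.275e+09 + 1.5·3.66e+06 = 2.281e+09 m³/yr.
C = 53.1/2.281e+09 = 2.328e-08 kg/m³ = 2.328e-05 mg/L = 0.02328 µg/L.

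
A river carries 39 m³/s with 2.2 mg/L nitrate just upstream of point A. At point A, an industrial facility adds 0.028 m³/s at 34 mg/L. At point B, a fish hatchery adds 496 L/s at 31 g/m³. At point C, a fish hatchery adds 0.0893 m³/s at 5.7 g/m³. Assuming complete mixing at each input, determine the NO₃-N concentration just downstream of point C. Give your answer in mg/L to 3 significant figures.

2.59 mg/L

After input A: C = (39·2.2 + 0.028·34) / 39.03 = 2.223 mg/L.
496 L/s = 0.496 m³/s.
After input B: C = (39.03·2.223 + 0.496·31) / 39.52 = 2.584 mg/L.
After input C: C = (39.52·2.584 + 0.0893·5.7) / 39.61 = 2.591 mg/L.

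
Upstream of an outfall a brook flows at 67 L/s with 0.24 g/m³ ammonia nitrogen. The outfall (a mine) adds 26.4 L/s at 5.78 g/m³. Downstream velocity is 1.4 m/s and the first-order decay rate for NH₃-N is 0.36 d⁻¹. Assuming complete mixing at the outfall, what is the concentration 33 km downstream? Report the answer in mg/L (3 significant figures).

26.4 L/s = 0.0264 m³/s.
67 L/s = 0.067 m³/s.
After complete mixing, C₀ = (0.0264·5.78 + 0.067·0.24) / 0.0934 = 1.806 mg/L.
Travel time t = 3.3e+04 m / 1.4 m/s = 2.357e+04 s = 0.2728 d.
C = 1.806·exp(−0.36·0.2728) = 1.806·0.9065 = 1.637 mg/L.

1.64 mg/L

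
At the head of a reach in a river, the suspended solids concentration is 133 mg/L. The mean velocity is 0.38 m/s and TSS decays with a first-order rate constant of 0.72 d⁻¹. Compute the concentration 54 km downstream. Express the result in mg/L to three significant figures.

40.7 mg/L

Travel time t = 54 km / 0.38 m/s = 5.4e+04/0.38 = 1.421e+05 s = 1.645 d.
First-order decay: C = 133·exp(−0.72·1.645) = 133·0.306 = 40.7 mg/L.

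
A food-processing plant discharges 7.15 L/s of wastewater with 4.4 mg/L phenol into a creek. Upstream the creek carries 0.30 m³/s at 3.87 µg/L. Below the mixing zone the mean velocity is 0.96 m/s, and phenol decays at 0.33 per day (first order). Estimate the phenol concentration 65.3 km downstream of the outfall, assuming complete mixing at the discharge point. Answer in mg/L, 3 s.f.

7.15 L/s = 0.00715 m³/s.
3.87 µg/L = 0.00387 mg/L.
After complete mixing, C₀ = (0.00715·4.4 + 0.3·0.00387) / 0.3071 = 0.1062 mg/L.
Travel time t = 6.53e+04 m / 0.96 m/s = 6.802e+04 s = 0.7873 d.
C = 0.1062·exp(−0.33·0.7873) = 0.1062·0.7712 = 0.08191 mg/L.

0.0819 mg/L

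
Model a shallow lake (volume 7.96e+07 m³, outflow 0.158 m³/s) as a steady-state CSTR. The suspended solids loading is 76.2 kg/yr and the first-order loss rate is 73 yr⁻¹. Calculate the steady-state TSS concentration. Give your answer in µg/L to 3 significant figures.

Outflow Q = 0.158 m³/s × 3.156e+07 s/yr = 4.986e+06 m³/yr.
Steady-state CSTR mass balance: W = Q·C + k·V·C, so C = W/(Q + kV).
Q + kV = 4.986e+06 + 73·7.96e+07 = 5.816e+09 m³/yr.
C = 76.2/5.816e+09 = 1.31e-08 kg/m³ = 1.31e-05 mg/L = 0.0131 µg/L.

0.0131 µg/L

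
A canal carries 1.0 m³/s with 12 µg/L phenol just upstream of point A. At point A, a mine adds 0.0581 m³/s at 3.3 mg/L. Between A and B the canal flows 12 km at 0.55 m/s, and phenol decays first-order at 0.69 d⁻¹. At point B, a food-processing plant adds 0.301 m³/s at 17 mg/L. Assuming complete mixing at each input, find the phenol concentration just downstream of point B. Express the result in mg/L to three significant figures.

3.89 mg/L

12 µg/L = 0.012 mg/L.
After input A: C = (1·0.012 + 0.0581·3.3) / 1.058 = 0.1925 mg/L.
Over the 12 km reach to input B (t = 2.182e+04 s = 0.2525 d), decay gives C = 0.1925·exp(−0.69·0.2525) = 0.1618 mg/L.
After input B: C = (1.058·0.1618 + 0.301·17) / 1.359 = 3.891 mg/L.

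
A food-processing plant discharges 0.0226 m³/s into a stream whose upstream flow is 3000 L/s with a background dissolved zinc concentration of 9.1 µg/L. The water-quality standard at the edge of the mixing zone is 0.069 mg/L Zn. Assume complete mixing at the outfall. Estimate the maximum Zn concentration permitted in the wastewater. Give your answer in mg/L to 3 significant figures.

8.02 mg/L

3000 L/s = 3 m³/s.
9.1 µg/L = 0.0091 mg/L.
Mass balance: 0.069·3.023 = 0.0226·Cₑ + 3·0.0091.
Cₑ = (0.2086 − 0.0273) / 0.0226 = 8.02 mg/L.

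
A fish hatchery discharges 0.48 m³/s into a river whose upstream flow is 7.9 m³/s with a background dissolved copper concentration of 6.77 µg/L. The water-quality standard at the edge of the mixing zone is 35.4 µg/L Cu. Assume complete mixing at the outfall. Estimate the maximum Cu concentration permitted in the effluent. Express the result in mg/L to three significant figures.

6.77 µg/L = 0.00677 mg/L.
35.4 µg/L = 0.0354 mg/L.
Mass balance: 0.0354·8.38 = 0.48·Cₑ + 7.9·0.00677.
Cₑ = (0.2967 − 0.05348) / 0.48 = 0.5066 mg/L.

0.507 mg/L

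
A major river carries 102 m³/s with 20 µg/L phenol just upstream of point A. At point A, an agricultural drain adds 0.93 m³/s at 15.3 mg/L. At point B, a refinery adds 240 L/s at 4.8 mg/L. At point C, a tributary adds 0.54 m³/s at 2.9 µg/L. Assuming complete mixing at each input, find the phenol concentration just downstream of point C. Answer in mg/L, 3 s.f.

20 µg/L = 0.02 mg/L.
After input A: C = (102·0.02 + 0.93·15.3) / 102.9 = 0.1581 mg/L.
240 L/s = 0.24 m³/s.
After input B: C = (102.9·0.1581 + 0.24·4.8) / 103.2 = 0.1689 mg/L.
2.9 µg/L = 0.0029 mg/L.
After input C: C = (103.2·0.1689 + 0.54·0.0029) / 103.7 = 0.168 mg/L.

0.168 mg/L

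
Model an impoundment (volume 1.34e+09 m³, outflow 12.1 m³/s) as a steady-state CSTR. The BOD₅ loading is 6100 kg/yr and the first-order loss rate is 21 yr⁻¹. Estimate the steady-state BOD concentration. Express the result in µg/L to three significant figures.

0.214 µg/L

Outflow Q = 12.1 m³/s × 3.156e+07 s/yr = 3.818e+08 m³/yr.
Steady-state CSTR mass balance: W = Q·C + k·V·C, so C = W/(Q + kV).
Q + kV = 3.818e+08 + 21·1.34e+09 = 2.852e+10 m³/yr.
C = 6100/2.852e+10 = 2.139e-07 kg/m³ = 0.0002139 mg/L = 0.2139 µg/L.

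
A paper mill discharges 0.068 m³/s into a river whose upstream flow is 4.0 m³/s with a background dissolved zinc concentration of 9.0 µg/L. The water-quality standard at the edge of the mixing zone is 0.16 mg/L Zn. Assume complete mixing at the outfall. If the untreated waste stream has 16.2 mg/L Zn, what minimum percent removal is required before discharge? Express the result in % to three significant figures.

9.0 µg/L = 0.009 mg/L.
Mass balance: 0.16·4.068 = 0.068·Cₑ + 4·0.009.
Cₑ = (0.6509 − 0.036) / 0.068 = 9.042 mg/L.
Required removal = 1 − 9.042/16.2 = 44.18 %.

44.2 %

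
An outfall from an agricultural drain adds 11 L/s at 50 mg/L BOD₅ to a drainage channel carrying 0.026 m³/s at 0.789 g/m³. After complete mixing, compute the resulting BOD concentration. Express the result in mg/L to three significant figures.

15.4 mg/L

11 L/s = 0.011 m³/s.
By mass balance at complete mixing, C = (0.011·50 + 0.026·0.789) / (0.011 + 0.026) = 0.5705/0.037 = 15.42 mg/L.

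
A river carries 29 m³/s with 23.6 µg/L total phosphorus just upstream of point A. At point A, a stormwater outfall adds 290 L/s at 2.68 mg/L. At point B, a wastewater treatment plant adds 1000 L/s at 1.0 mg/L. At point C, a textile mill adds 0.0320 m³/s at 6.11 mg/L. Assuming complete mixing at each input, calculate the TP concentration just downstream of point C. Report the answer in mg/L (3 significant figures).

0.0876 mg/L

23.6 µg/L = 0.0236 mg/L.
290 L/s = 0.29 m³/s.
After input A: C = (29·0.0236 + 0.29·2.68) / 29.29 = 0.0499 mg/L.
1000 L/s = 1 m³/s.
After input B: C = (29.29·0.0499 + 1·1) / 30.29 = 0.08127 mg/L.
After input C: C = (30.29·0.08127 + 0.032·6.11) / 30.32 = 0.08763 mg/L.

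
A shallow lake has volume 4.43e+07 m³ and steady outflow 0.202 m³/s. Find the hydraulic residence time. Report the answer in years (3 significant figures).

Q = 0.202 m³/s × 3.156e+07 s/yr = 6.375e+06 m³/yr.
Hydraulic residence time τ = V/Q = 4.43e+07/6.375e+06 = 6.949 yr.

6.95 yr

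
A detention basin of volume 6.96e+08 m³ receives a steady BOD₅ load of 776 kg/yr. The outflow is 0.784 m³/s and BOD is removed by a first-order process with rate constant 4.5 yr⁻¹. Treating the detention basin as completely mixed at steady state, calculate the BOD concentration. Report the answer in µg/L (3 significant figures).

0.246 µg/L

Outflow Q = 0.784 m³/s × 3.156e+07 s/yr = 2.474e+07 m³/yr.
Steady-state CSTR mass balance: W = Q·C + k·V·C, so C = W/(Q + kV).
Q + kV = 2.474e+07 + 4.5·6.96e+08 = 3.157e+09 m³/yr.
C = 776/3.157e+09 = 2.458e-07 kg/m³ = 0.0002458 mg/L = 0.2458 µg/L.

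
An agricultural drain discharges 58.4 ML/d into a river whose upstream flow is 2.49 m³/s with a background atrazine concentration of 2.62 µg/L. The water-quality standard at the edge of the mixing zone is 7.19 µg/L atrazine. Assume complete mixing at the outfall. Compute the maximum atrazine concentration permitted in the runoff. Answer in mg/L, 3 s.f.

0.0240 mg/L

58.4 ML/d = 0.6759 m³/s.
2.62 µg/L = 0.00262 mg/L.
7.19 µg/L = 0.00719 mg/L.
Mass balance: 0.00719·3.166 = 0.6759·Cₑ + 2.49·0.00262.
Cₑ = (0.02276 − 0.006524) / 0.6759 = 0.02403 mg/L.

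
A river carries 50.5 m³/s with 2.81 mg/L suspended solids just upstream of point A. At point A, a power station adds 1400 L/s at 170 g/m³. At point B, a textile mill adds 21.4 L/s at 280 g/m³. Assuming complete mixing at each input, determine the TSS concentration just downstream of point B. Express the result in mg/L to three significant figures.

1400 L/s = 1.4 m³/s.
After input A: C = (50.5·2.81 + 1.4·170) / 51.9 = 7.32 mg/L.
21.4 L/s = 0.0214 m³/s.
After input B: C = (51.9·7.32 + 0.0214·280) / 51.92 = 7.432 mg/L.

7.43 mg/L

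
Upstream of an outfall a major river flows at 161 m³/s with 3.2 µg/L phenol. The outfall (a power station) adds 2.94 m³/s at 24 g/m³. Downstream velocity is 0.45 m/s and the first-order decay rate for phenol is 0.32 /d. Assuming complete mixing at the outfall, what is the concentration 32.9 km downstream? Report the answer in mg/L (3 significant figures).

0.331 mg/L

3.2 µg/L = 0.0032 mg/L.
After complete mixing, C₀ = (2.94·24 + 161·0.0032) / 163.9 = 0.4335 mg/L.
Travel time t = 3.29e+04 m / 0.45 m/s = 7.311e+04 s = 0.8462 d.
C = 0.4335·exp(−0.32·0.8462) = 0.4335·0.7628 = 0.3307 mg/L.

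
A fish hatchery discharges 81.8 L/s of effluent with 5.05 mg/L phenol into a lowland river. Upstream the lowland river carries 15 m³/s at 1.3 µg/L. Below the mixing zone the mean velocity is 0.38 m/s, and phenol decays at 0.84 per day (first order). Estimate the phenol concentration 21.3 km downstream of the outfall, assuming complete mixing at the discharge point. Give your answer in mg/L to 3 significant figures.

0.0166 mg/L

81.8 L/s = 0.0818 m³/s.
1.3 µg/L = 0.0013 mg/L.
After complete mixing, C₀ = (0.0818·5.05 + 15·0.0013) / 15.08 = 0.02868 mg/L.
Travel time t = 2.13e+04 m / 0.38 m/s = 5.605e+04 s = 0.6488 d.
C = 0.02868·exp(−0.84·0.6488) = 0.02868·0.5799 = 0.01663 mg/L.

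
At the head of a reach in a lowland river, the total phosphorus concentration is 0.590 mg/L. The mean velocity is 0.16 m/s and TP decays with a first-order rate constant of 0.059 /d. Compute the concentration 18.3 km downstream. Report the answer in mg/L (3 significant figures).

Travel time t = 18.3 km / 0.16 m/s = 1.83e+04/0.16 = 1.144e+05 s = 1.324 d.
First-order decay: C = 0.590·exp(−0.059·1.324) = 0.590·0.9249 = 0.5457 mg/L.

0.546 mg/L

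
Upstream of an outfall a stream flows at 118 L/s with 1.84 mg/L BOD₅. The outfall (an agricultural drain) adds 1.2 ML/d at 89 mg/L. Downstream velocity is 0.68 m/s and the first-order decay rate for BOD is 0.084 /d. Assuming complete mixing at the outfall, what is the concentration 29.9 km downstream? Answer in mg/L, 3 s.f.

1.2 ML/d = 0.01389 m³/s.
118 L/s = 0.118 m³/s.
After complete mixing, C₀ = (0.01389·89 + 0.118·1.84) / 0.1319 = 11.02 mg/L.
Travel time t = 2.99e+04 m / 0.68 m/s = 4.397e+04 s = 0.5089 d.
C = 11.02·exp(−0.084·0.5089) = 11.02·0.9582 = 10.56 mg/L.

10.6 mg/L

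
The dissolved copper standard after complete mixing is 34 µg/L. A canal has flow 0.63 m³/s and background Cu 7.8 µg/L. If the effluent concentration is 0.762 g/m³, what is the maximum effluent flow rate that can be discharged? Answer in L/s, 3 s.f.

7.8 µg/L = 0.0078 mg/L.
34 µg/L = 0.034 mg/L.
Mass balance at complete mixing: C_std·(Q_w + Q_r) = Q_w·C_e + Q_r·C_b.
Rearranging, Q_w = Q_r·(C_std − C_b)/(C_e − C_std) = 0.63·(0.034 − 0.0078) / (0.762 − 0.034) = 0.02267 m³/s.
= 22.67 L/s.

22.7 L/s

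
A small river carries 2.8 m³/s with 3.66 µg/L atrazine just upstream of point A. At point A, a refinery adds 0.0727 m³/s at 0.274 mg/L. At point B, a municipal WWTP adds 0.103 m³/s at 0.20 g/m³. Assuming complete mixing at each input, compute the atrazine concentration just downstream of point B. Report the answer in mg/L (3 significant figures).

0.0171 mg/L

3.66 µg/L = 0.00366 mg/L.
After input A: C = (2.8·0.00366 + 0.0727·0.274) / 2.873 = 0.0105 mg/L.
After input B: C = (2.873·0.0105 + 0.103·0.2) / 2.976 = 0.01706 mg/L.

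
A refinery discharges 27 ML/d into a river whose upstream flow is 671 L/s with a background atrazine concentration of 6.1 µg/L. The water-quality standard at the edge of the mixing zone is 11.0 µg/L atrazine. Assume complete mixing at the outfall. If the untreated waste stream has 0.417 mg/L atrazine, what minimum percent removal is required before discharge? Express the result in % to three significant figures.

27 ML/d = 0.3125 m³/s.
671 L/s = 0.671 m³/s.
6.1 µg/L = 0.0061 mg/L.
11.0 µg/L = 0.011 mg/L.
Mass balance: 0.011·0.9835 = 0.3125·Cₑ + 0.671·0.0061.
Cₑ = (0.01082 − 0.004093) / 0.3125 = 0.02152 mg/L.
Required removal = 1 − 0.02152/0.417 = 94.84 %.

94.8 %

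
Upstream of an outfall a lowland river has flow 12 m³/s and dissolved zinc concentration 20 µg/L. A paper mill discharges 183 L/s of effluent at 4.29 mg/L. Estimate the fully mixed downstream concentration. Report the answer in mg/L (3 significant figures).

183 L/s = 0.183 m³/s.
20 µg/L = 0.02 mg/L.
Conservation of mass across the mixing zone: C = (0.183·4.29 + 12·0.02) / (0.183 + 12) = 1.025/12.18 = 0.08414 mg/L.

0.0841 mg/L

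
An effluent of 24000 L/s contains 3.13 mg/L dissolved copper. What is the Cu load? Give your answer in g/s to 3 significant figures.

24000 L/s = 24 m³/s.
Mass flux = Q·C = 24 m³/s × 3.13 g/m³ = 75.12 g/s.

75.1 g/s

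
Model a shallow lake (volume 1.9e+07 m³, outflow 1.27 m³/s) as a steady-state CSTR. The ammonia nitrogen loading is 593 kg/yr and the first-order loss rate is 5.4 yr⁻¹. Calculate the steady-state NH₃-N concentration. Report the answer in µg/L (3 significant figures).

Outflow Q = 1.27 m³/s × 3.156e+07 s/yr = 4.008e+07 m³/yr.
Steady-state CSTR mass balance: W = Q·C + k·V·C, so C = W/(Q + kV).
Q + kV = 4.008e+07 + 5.4·1.9e+07 = 1.427e+08 m³/yr.
C = 593/1.427e+08 = 4.156e-06 kg/m³ = 0.004156 mg/L = 4.156 µg/L.

4.16 µg/L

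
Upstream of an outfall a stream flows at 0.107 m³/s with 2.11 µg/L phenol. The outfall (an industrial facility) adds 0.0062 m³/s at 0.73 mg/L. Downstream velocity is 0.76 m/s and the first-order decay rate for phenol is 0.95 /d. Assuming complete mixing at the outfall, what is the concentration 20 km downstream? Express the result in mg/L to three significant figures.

0.0314 mg/L

2.11 µg/L = 0.00211 mg/L.
After complete mixing, C₀ = (0.0062·0.73 + 0.107·0.00211) / 0.1132 = 0.04198 mg/L.
Travel time t = 2e+04 m / 0.76 m/s = 2.632e+04 s = 0.3046 d.
C = 0.04198·exp(−0.95·0.3046) = 0.04198·0.7487 = 0.03143 mg/L.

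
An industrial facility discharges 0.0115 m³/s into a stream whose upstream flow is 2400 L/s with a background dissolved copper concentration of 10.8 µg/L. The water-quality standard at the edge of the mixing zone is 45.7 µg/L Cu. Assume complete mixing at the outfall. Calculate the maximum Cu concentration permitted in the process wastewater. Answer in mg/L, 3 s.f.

7.33 mg/L

2400 L/s = 2.4 m³/s.
10.8 µg/L = 0.0108 mg/L.
45.7 µg/L = 0.0457 mg/L.
Mass balance: 0.0457·2.411 = 0.0115·Cₑ + 2.4·0.0108.
Cₑ = (0.1102 − 0.02592) / 0.0115 = 7.329 mg/L.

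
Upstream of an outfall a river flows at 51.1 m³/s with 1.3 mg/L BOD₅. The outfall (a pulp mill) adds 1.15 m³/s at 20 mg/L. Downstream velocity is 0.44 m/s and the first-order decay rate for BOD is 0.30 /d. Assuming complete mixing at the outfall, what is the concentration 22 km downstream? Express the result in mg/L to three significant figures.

After complete mixing, C₀ = (1.15·20 + 51.1·1.3) / 52.25 = 1.712 mg/L.
Travel time t = 2.2e+04 m / 0.44 m/s = 5e+04 s = 0.5787 d.
C = 1.712·exp(−0.30·0.5787) = 1.712·0.8406 = 1.439 mg/L.

1.44 mg/L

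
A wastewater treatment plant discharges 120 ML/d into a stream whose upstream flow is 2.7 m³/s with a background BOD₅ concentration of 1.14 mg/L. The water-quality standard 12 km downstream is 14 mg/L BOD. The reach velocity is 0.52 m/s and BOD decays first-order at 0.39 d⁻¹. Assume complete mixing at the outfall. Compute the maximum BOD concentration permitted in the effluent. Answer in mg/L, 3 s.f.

43.5 mg/L

120 ML/d = 1.389 m³/s.
Travel time to the compliance point: t = 1.2e+04/0.52 = 2.308e+04 s = 0.2671 d; decay factor exp(−0.39·0.2671) = 0.9011.
So the concentration just after mixing may be at most 14/0.9011 = 15.54 mg/L.
Mass balance: 15.54·4.089 = 1.389·Cₑ + 2.7·1.14.
Cₑ = (63.53 − 3.078) / 1.389 = 43.52 mg/L.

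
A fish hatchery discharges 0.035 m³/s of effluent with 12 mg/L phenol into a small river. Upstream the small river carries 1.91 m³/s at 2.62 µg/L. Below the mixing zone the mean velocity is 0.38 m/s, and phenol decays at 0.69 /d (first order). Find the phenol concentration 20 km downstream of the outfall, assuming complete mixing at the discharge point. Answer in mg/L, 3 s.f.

0.144 mg/L

2.62 µg/L = 0.00262 mg/L.
After complete mixing, C₀ = (0.035·12 + 1.91·0.00262) / 1.945 = 0.2185 mg/L.
Travel time t = 2e+04 m / 0.38 m/s = 5.263e+04 s = 0.6092 d.
C = 0.2185·exp(−0.69·0.6092) = 0.2185·0.6568 = 0.1435 mg/L.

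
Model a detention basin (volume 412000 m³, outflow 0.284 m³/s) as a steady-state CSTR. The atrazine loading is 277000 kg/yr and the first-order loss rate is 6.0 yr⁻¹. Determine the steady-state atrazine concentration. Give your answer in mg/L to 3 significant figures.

24.2 mg/L

Outflow Q = 0.284 m³/s × 3.156e+07 s/yr = 8.962e+06 m³/yr.
Steady-state CSTR mass balance: W = Q·C + k·V·C, so C = W/(Q + kV).
Q + kV = 8.962e+06 + 6.0·412000 = 1.143e+07 m³/yr.
C = 277000/1.143e+07 = 0.02423 kg/m³ = 24.23 mg/L.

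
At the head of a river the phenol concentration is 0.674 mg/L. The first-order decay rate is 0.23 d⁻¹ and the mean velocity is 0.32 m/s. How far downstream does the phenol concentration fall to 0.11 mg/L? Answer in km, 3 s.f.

From C = C₀·e^(−kt), t = ln(C₀/C)/k = ln(0.674/0.11)/0.23 = 1.813/0.23 = 7.882 d.
Distance = v·t = 0.32 m/s × 6.81e+05 s = 2.179e+05 m = 217.9 km.

218 km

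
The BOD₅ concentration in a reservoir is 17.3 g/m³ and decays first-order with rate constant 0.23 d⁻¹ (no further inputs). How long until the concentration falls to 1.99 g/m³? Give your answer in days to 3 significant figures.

t = ln(C₀/C)/k = ln(17.3/1.99)/0.23 = 2.163/0.23 = 9.402 d.

9.40 d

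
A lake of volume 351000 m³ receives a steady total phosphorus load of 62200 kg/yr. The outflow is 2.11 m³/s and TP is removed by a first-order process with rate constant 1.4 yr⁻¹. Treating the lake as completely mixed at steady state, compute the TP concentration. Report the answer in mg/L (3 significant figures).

0.927 mg/L

Outflow Q = 2.11 m³/s × 3.156e+07 s/yr = 6.659e+07 m³/yr.
Steady-state CSTR mass balance: W = Q·C + k·V·C, so C = W/(Q + kV).
Q + kV = 6.659e+07 + 1.4·351000 = 6.708e+07 m³/yr.
C = 62200/6.708e+07 = 0.0009273 kg/m³ = 0.9273 mg/L.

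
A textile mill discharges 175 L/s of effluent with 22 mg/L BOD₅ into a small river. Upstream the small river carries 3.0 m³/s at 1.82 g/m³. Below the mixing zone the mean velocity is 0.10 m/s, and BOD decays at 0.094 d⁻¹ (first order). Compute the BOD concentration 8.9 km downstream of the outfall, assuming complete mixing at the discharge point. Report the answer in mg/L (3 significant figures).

175 L/s = 0.175 m³/s.
After complete mixing, C₀ = (0.175·22 + 3·1.82) / 3.175 = 2.932 mg/L.
Travel time t = 8900 m / 0.10 m/s = 8.9e+04 s = 1.03 d.
C = 2.932·exp(−0.094·1.03) = 2.932·0.9077 = 2.662 mg/L.

2.66 mg/L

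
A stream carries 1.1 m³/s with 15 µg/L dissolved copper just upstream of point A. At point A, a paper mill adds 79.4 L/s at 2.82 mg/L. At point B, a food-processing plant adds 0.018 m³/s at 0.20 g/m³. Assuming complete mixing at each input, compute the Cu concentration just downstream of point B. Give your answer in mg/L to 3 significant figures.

0.204 mg/L

15 µg/L = 0.015 mg/L.
79.4 L/s = 0.0794 m³/s.
After input A: C = (1.1·0.015 + 0.0794·2.82) / 1.179 = 0.2038 mg/L.
After input B: C = (1.179·0.2038 + 0.018·0.2) / 1.197 = 0.2038 mg/L.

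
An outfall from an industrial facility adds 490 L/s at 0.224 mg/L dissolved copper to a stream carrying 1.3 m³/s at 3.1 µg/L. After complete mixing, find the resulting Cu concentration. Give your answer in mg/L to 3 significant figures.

490 L/s = 0.49 m³/s.
3.1 µg/L = 0.0031 mg/L.
Conservation of mass across the mixing zone: C = (0.49·0.224 + 1.3·0.0031) / (0.49 + 1.3) = 0.1138/1.79 = 0.06357 mg/L.

0.0636 mg/L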